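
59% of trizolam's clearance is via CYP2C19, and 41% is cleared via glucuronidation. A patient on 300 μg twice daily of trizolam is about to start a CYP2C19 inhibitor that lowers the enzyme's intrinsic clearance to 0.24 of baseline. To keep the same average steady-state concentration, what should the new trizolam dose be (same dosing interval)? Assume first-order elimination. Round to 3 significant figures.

CYP2C19: 0.59 × 0.24 = 0.1416
Other: 0.41 (unchanged)
New clearance relative to baseline: 0.1416 + 0.41 = 0.5516.
Css,avg = (dose rate)/CL, so holding Css fixed requires dose ∝ CL: 300 × 0.5516 = 165 μg.

165 μg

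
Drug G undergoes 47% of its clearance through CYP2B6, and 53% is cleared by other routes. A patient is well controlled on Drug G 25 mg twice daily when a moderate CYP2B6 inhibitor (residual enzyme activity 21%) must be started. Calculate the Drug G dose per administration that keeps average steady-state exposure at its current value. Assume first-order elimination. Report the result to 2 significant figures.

The CYP2B6 pathway (47% of clearance) drops to 0.21× activity: 0.47 × 0.21 = 0.0987.
The remaining 53% of clearance is unaffected.
Relative clearance = 0.0987 + 0.53 = 0.6287.
To maintain the same steady-state level, dose must scale with clearance: new dose = 25 × 0.6287 = 16 mg.

16 mg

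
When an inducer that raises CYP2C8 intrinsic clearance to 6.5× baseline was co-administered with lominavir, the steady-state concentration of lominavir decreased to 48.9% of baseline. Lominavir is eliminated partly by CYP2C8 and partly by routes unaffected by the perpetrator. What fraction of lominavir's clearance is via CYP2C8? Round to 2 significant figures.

0.19

Call the CYP2C8 fraction fm. After the interaction, CL_new/CL_old = fm × 6.5 + (1 − fm).
Steady-state concentration ratio = 1 / (new CL fraction), so new CL fraction = 1 / 0.489 = 2.045.
fm × 6.5 + 1 − fm = 2.045  ⇒  fm × (6.5 − 1) = 1.045  ⇒  fm = 0.19.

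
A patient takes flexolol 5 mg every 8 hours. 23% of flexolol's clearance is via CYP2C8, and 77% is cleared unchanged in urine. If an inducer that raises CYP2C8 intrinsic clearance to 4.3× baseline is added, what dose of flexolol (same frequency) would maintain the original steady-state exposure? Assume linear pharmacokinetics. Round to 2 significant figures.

8.8 mg

The CYP2C8 pathway (23% of clearance) is boosted to 4.3× activity: 0.23 × 4.3 = 0.989.
The remaining 77% of clearance is unaffected.
Relative clearance = 0.989 + 0.77 = 1.759.
Css,avg = (dose rate)/CL, so holding Css fixed requires dose ∝ CL: 5 × 1.759 = 8.8 mg.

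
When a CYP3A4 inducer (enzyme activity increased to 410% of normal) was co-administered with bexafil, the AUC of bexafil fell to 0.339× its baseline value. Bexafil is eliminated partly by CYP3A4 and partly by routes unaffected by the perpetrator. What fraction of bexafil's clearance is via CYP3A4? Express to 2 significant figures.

0.63

Let x = fm,CYP3A4. Because AUC ∝ 1/CL, relative clearance rose to 1/0.339 = 2.95.
Setting x·4.1 + (1 − x) = 2.95 and solving: x = (2.95 − 1)/(4.1 − 1) = 0.63.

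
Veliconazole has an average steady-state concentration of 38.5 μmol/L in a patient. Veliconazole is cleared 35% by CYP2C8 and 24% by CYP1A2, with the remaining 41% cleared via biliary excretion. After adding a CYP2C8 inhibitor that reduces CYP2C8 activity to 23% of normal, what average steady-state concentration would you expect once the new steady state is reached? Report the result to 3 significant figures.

52.7 μmol/L

CYP2C8: 0.35 × 0.23 = 0.0805
CYP1A2: 0.24 (unchanged)
Other: 0.41 (unchanged)
CL_new/CL_old = 0.0805 + 0.24 + 0.41 = 0.7305.
Average steady-state concentration ∝ 1/CL, so new value = 38.5 / 0.7305 = 52.7 μmol/L.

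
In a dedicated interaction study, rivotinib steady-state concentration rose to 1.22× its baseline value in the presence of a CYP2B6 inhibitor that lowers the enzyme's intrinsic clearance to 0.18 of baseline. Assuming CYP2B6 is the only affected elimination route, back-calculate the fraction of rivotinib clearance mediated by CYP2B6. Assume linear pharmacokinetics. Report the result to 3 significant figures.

Write x for the fraction cleared via CYP2B6. The observed steady-state concentration change means clearance fell to 1/1.22 = 0.8197 of baseline.
Setting x·0.18 + (1 − x) = 0.8197 and solving: x = (0.8197 − 1)/(0.18 − 1) = 0.220.

0.220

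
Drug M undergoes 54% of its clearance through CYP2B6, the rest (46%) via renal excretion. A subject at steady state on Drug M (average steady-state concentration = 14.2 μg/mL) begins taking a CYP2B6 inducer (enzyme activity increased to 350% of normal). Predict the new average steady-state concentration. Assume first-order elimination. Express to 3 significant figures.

6.04 μg/mL

The CYP2B6 pathway (54% of clearance) rises to 3.5× activity: 0.54 × 3.5 = 1.89.
The remaining 46% of clearance is unaffected.
Relative clearance = 1.89 + 0.46 = 2.35.
New average steady-state concentration = baseline ÷ relative clearance = 14.2 / 2.35 = 6.04 μg/mL.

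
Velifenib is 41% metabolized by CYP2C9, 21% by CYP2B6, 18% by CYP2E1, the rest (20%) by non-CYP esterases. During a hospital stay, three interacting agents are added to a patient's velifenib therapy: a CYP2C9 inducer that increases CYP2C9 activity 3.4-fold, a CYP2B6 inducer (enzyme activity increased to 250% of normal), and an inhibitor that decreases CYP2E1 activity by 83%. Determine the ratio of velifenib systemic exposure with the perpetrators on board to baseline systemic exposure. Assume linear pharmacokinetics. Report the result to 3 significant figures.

The CYP2C9 pathway (41% of clearance) is boosted to 3.4× activity: 0.41 × 3.4 = 1.394.
The CYP2B6 pathway (21% of clearance) increases to 2.5× activity: 0.21 × 2.5 = 0.525.
The CYP2E1 pathway (18% of clearance) drops to 0.17× activity: 0.18 × 0.17 = 0.0306.
The remaining 20% of clearance is unaffected.
CL_new/CL_old = 1.394 + 0.525 + 0.0306 + 0.2 = 2.1496.
Systemic exposure ∝ 1/CL: fold-change = 1 / 2.1496 = 0.465.

0.465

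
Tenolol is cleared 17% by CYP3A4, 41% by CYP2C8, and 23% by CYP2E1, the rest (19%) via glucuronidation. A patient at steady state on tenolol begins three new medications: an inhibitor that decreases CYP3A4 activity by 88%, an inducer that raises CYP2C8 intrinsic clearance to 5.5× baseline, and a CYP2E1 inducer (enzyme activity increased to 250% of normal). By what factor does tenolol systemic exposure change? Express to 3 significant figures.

0.329

CYP3A4: 0.17 × 0.12 = 0.0204
CYP2C8: 0.41 × 5.5 = 2.255
CYP2E1: 0.23 × 2.5 = 0.575
Other: 0.19 (unchanged)
CL_new/CL_old = 0.0204 + 2.255 + 0.575 + 0.19 = 3.0404.
Systemic exposure ∝ 1/CL: fold-change = 1 / 3.0404 = 0.329.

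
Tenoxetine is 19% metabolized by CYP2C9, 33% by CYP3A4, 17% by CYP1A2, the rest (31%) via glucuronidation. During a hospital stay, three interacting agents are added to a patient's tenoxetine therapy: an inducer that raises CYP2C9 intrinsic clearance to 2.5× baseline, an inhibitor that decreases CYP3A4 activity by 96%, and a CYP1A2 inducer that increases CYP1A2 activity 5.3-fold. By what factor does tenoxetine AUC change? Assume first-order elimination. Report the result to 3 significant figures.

The CYP2C9 pathway (19% of clearance) increases to 2.5× activity: 0.19 × 2.5 = 0.475.
The CYP3A4 pathway (33% of clearance) drops to 0.04× activity: 0.33 × 0.04 = 0.0132.
The CYP1A2 pathway (17% of clearance) rises to 5.3× activity: 0.17 × 5.3 = 0.901.
Non-CYP routes (31%) are unchanged.
Relative clearance = 0.475 + 0.0132 + 0.901 + 0.31 = 1.6992.
AUC ∝ 1/CL: fold-change = 1 / 1.6992 = 0.589.

0.589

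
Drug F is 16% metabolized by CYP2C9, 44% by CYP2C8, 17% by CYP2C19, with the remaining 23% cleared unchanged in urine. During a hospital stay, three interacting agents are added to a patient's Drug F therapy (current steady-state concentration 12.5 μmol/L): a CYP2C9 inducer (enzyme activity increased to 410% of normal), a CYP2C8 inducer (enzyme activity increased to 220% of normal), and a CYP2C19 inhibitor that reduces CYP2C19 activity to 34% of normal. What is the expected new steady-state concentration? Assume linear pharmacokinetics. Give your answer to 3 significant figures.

The CYP2C9 pathway (16% of clearance) is boosted to 4.1× activity: 0.16 × 4.1 = 0.656.
The CYP2C8 pathway (44% of clearance) rises to 2.2× activity: 0.44 × 2.2 = 0.968.
The CYP2C19 pathway (17% of clearance) falls to 0.34× activity: 0.17 × 0.34 = 0.0578.
The remaining 23% of clearance is unaffected.
CL_new/CL_old = 0.656 + 0.968 + 0.0578 + 0.23 = 1.9118.
New steady-state concentration = 12.5 / 1.9118 = 6.54 μmol/L (concentration scales inversely with clearance).

6.54 μmol/L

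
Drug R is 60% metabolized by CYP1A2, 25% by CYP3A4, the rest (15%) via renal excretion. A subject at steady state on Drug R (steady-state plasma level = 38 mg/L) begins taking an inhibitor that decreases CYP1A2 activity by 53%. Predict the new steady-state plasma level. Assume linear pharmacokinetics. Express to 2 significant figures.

56 mg/L

The CYP1A2 pathway (60% of clearance) is reduced to 0.47× activity: 0.6 × 0.47 = 0.282.
CYP3A4 (25%) and the residual 15% are unaffected.
Relative clearance = 0.282 + 0.25 + 0.15 = 0.682.
With dosing unchanged, steady-state plasma level scales as 1/CL: 38 / 0.682 = 56 mg/L.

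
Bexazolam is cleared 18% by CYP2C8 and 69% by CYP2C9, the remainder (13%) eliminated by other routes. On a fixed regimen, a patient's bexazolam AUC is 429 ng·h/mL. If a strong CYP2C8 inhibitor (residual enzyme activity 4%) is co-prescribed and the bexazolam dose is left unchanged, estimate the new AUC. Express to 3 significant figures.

519 ng·h/mL

The CYP2C8 pathway (18% of clearance) is reduced to 0.04× activity: 0.18 × 0.04 = 0.0072.
CYP2C9 (69%) and the residual 13% are unaffected.
CL_new/CL_old = 0.0072 + 0.69 + 0.13 = 0.8272.
AUC ∝ 1/CL, so new value = 429 / 0.8272 = 519 ng·h/mL.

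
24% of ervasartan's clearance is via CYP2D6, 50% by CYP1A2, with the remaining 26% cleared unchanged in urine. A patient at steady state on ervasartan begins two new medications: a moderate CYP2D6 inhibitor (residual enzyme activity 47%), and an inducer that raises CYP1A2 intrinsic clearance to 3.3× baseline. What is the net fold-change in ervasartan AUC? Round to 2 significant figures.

0.49

The CYP2D6 pathway (24% of clearance) falls to 0.47× activity: 0.24 × 0.47 = 0.1128.
The CYP1A2 pathway (50% of clearance) is boosted to 3.3× activity: 0.5 × 3.3 = 1.65.
The remaining 26% of clearance is unaffected.
CL_new/CL_old = 0.1128 + 1.65 + 0.26 = 2.0228.
AUC ∝ 1/CL: fold-change = 1 / 2.0228 = 0.49.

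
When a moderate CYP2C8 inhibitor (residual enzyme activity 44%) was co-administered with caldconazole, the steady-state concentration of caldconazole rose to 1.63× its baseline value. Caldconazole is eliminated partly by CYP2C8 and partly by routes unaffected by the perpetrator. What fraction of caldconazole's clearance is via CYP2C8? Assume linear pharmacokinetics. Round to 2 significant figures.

Let x = fm,CYP2C8. Because steady-state concentration ∝ 1/CL, relative clearance fell to 1/1.63 = 0.6135.
Setting x·0.44 + (1 − x) = 0.6135 and solving: x = (0.6135 − 1)/(0.44 − 1) = 0.69.

0.69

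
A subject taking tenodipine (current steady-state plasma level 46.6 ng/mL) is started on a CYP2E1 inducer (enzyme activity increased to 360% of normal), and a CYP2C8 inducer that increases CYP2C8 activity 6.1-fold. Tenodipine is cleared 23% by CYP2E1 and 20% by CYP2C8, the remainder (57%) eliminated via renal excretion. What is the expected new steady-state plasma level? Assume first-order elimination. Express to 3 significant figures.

The CYP2E1 pathway (23% of clearance) is boosted to 3.6× activity: 0.23 × 3.6 = 0.828.
The CYP2C8 pathway (20% of clearance) increases to 6.1× activity: 0.2 × 6.1 = 1.22.
Non-CYP routes (57%) are unchanged.
New clearance relative to baseline: 0.828 + 1.22 + 0.57 = 2.618.
New steady-state plasma level = 46.6 / 2.618 = 17.8 ng/mL (concentration scales inversely with clearance).

17.8 ng/mL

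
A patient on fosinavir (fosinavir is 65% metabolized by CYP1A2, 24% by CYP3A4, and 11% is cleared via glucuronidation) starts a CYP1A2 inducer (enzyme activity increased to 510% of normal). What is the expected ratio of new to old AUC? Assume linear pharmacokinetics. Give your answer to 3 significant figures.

CYP1A2: 0.65 × 5.1 = 3.315
CYP3A4: 0.24 (unchanged)
Other: 0.11 (unchanged)
New clearance relative to baseline: 3.315 + 0.24 + 0.11 = 3.665.
Since AUC ∝ 1/CL, the ratio is 1 / 3.665 = 0.273.

0.273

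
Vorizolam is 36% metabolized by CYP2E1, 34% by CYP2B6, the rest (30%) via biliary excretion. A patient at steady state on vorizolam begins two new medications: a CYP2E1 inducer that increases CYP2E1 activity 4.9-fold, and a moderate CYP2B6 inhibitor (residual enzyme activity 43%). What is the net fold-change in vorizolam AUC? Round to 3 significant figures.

CYP2E1: 0.36 × 4.9 = 1.764
CYP2B6: 0.34 × 0.43 = 0.1462
Other: 0.3 (unchanged)
CL_new/CL_old = 1.764 + 0.1462 + 0.3 = 2.2102.
Because AUC varies inversely with clearance, the combined effect is 1 / 2.2102 = 0.452.

0.452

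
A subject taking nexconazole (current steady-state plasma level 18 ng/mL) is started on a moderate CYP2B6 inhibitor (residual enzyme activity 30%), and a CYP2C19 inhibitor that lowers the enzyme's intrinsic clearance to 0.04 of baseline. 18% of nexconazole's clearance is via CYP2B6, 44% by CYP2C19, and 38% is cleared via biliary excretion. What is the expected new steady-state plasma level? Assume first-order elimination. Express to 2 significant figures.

40 ng/mL

The CYP2B6 pathway (18% of clearance) drops to 0.3× activity: 0.18 × 0.3 = 0.054.
The CYP2C19 pathway (44% of clearance) drops to 0.04× activity: 0.44 × 0.04 = 0.0176.
The remaining 38% of clearance is unaffected.
New clearance relative to baseline: 0.054 + 0.0176 + 0.38 = 0.4516.
New steady-state plasma level = 18 / 0.4516 = 40 ng/mL (concentration scales inversely with clearance).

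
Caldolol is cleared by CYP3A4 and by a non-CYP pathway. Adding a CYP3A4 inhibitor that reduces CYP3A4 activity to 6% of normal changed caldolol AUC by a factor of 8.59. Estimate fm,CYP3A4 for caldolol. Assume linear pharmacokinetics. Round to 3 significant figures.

Let fm be the CYP3A4 fraction. New clearance relative to baseline = fm × 0.06 + (1 − fm).
AUC ratio = 1 / (new CL fraction), so new CL fraction = 1 / 8.59 = 0.1164.
fm × 0.06 + 1 − fm = 0.1164  ⇒  fm × (0.06 − 1) = −0.8836  ⇒  fm = 0.940.

0.940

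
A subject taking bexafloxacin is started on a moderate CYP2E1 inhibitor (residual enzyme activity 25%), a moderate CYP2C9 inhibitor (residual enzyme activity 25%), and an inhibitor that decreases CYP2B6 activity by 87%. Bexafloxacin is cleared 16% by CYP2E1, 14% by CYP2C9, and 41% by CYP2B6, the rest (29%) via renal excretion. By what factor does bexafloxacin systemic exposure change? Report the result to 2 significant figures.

The CYP2E1 pathway (16% of clearance) drops to 0.25× activity: 0.16 × 0.25 = 0.04.
The CYP2C9 pathway (14% of clearance) drops to 0.25× activity: 0.14 × 0.25 = 0.035.
The CYP2B6 pathway (41% of clearance) drops to 0.13× activity: 0.41 × 0.13 = 0.0533.
Non-CYP routes (29%) are unchanged.
Relative clearance = 0.04 + 0.035 + 0.0533 + 0.29 = 0.4183.
Systemic exposure ∝ 1/CL: fold-change = 1 / 0.4183 = 2.4.

2.4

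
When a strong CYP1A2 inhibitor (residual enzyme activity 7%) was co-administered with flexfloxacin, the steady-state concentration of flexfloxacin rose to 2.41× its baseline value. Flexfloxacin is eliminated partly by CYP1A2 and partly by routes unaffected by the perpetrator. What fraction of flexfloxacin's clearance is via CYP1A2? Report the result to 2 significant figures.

0.63

Let fm be the CYP1A2 fraction. New clearance relative to baseline = fm × 0.07 + (1 − fm).
Steady-state concentration ratio = 1 / (new CL fraction), so new CL fraction = 1 / 2.41 = 0.4149.
fm × 0.07 + 1 − fm = 0.4149  ⇒  fm × (0.07 − 1) = −0.5851  ⇒  fm = 0.63.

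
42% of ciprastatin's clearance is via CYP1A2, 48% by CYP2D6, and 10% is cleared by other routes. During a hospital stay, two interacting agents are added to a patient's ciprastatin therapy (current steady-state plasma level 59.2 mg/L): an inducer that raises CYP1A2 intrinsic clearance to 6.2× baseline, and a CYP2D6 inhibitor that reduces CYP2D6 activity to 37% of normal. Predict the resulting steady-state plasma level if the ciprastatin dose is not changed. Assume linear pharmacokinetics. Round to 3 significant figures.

20.5 mg/L

The CYP1A2 pathway (42% of clearance) rises to 6.2× activity: 0.42 × 6.2 = 2.604.
The CYP2D6 pathway (48% of clearance) drops to 0.37× activity: 0.48 × 0.37 = 0.1776.
The remaining 10% of clearance is unaffected.
Relative clearance = 2.604 + 0.1776 + 0.1 = 2.8816.
New steady-state plasma level = 59.2 / 2.8816 = 20.5 mg/L (concentration scales inversely with clearance).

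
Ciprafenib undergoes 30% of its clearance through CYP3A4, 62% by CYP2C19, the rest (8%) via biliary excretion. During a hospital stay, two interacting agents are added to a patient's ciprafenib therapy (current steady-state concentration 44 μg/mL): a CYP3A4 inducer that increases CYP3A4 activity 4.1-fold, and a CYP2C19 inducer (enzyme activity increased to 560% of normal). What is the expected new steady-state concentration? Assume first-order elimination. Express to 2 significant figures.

The CYP3A4 pathway (30% of clearance) is boosted to 4.1× activity: 0.3 × 4.1 = 1.23.
The CYP2C19 pathway (62% of clearance) increases to 5.6× activity: 0.62 × 5.6 = 3.472.
The remaining 8% of clearance is unaffected.
New clearance relative to baseline: 1.23 + 3.472 + 0.08 = 4.782.
Steady-state concentration ∝ 1/CL: new value = 44 / 4.782 = 9.2 μg/mL.

9.2 μg/mL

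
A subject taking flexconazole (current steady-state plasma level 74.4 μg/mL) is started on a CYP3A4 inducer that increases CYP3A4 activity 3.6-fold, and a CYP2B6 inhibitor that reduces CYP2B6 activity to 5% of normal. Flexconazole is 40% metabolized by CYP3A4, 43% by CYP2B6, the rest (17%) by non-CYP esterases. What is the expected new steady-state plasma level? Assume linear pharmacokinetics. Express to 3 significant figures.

The CYP3A4 pathway (40% of clearance) increases to 3.6× activity: 0.4 × 3.6 = 1.44.
The CYP2B6 pathway (43% of clearance) is reduced to 0.05× activity: 0.43 × 0.05 = 0.0215.
Non-CYP routes (17%) are unchanged.
CL_new/CL_old = 1.44 + 0.0215 + 0.17 = 1.6315.
Dividing the baseline by the relative clearance: 74.4 / 1.6315 = 45.6 μg/mL.

45.6 μg/mL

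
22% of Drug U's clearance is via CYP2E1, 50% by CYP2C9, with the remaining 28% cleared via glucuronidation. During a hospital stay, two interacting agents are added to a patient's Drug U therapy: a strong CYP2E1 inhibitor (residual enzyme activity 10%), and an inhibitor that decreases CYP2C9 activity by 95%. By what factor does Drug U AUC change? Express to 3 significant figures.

3.06

The CYP2E1 pathway (22% of clearance) falls to 0.1× activity: 0.22 × 0.1 = 0.022.
The CYP2C9 pathway (50% of clearance) falls to 0.05× activity: 0.5 × 0.05 = 0.025.
The remaining 28% of clearance is unaffected.
New clearance relative to baseline: 0.022 + 0.025 + 0.28 = 0.327.
AUC ∝ 1/CL: fold-change = 1 / 0.327 = 3.06.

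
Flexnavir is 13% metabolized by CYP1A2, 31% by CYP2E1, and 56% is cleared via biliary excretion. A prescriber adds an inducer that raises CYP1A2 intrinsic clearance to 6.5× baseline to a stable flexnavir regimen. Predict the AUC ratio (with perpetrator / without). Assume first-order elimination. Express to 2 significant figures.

The CYP1A2 pathway (13% of clearance) is boosted to 6.5× activity: 0.13 × 6.5 = 0.845.
CYP2E1 (31%) and the residual 56% are unaffected.
Relative clearance = 0.845 + 0.31 + 0.56 = 1.715.
AUC is inversely proportional to clearance, so the fold-change is 1 / 1.715 = 0.58.

0.58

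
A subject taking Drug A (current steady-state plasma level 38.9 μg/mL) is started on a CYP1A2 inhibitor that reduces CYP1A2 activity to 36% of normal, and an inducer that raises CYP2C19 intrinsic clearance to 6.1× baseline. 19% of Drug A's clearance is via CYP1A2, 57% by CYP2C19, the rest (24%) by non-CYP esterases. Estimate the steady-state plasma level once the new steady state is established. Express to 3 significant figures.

CYP1A2: 0.19 × 0.36 = 0.0684
CYP2C19: 0.57 × 6.1 = 3.477
Other: 0.24 (unchanged)
CL_new/CL_old = 0.0684 + 3.477 + 0.24 = 3.7854.
Steady-state plasma level ∝ 1/CL: new value = 38.9 / 3.7854 = 10.3 μg/mL.

10.3 μg/mL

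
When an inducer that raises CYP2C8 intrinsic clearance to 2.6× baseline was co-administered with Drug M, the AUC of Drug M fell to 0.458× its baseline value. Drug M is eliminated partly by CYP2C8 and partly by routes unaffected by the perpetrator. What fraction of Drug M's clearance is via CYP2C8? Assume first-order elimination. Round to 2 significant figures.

CL'/CL = 1 / 0.458 = 2.183
2.6·fm + (1 − fm) = 2.183
fm = (2.183 − 1) / (2.6 − 1) = 0.74

0.74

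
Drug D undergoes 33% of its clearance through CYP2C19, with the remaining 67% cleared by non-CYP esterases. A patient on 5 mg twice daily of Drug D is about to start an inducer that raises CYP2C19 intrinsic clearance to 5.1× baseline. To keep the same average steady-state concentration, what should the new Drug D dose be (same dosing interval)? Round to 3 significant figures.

11.8 mg

The CYP2C19 pathway (33% of clearance) increases to 5.1× activity: 0.33 × 5.1 = 1.683.
Non-CYP routes (67%) are unchanged.
Relative clearance = 1.683 + 0.67 = 2.353.
Css,avg = (dose rate)/CL, so holding Css fixed requires dose ∝ CL: 5 × 2.353 = 11.8 mg.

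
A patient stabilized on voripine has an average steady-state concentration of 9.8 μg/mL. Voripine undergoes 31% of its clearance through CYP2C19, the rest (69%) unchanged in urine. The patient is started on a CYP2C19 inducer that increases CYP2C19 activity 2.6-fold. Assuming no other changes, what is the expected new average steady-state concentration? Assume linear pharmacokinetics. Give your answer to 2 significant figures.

6.6 μg/mL

The CYP2C19 pathway (31% of clearance) increases to 2.6× activity: 0.31 × 2.6 = 0.806.
The remaining 69% of clearance is unaffected.
CL_new/CL_old = 0.806 + 0.69 = 1.496.
With dosing unchanged, average steady-state concentration scales as 1/CL: 9.8 / 1.496 = 6.6 μg/mL.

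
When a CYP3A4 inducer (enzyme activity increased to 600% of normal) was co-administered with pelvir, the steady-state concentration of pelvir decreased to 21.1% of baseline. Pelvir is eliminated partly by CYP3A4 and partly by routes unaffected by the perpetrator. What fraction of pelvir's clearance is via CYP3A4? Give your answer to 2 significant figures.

0.75

Let fm be the CYP3A4 fraction. New clearance relative to baseline = fm × 6 + (1 − fm).
Steady-state concentration ratio = 1 / (new CL fraction), so new CL fraction = 1 / 0.211 = 4.739.
fm × 6 + 1 − fm = 4.739  ⇒  fm × (6 − 1) = 3.739  ⇒  fm = 0.75.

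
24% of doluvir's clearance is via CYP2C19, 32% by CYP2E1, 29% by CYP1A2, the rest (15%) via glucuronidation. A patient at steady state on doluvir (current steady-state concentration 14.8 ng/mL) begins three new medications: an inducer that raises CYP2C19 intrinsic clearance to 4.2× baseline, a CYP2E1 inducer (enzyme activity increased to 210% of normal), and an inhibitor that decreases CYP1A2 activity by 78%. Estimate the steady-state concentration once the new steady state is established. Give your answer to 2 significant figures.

CYP2C19: 0.24 × 4.2 = 1.008
CYP2E1: 0.32 × 2.1 = 0.672
CYP1A2: 0.29 × 0.22 = 0.0638
Other: 0.15 (unchanged)
Relative clearance = 1.008 + 0.672 + 0.0638 + 0.15 = 1.8938.
Steady-state concentration ∝ 1/CL: new value = 14.8 / 1.8938 = 7.8 ng/mL.

7.8 ng/mL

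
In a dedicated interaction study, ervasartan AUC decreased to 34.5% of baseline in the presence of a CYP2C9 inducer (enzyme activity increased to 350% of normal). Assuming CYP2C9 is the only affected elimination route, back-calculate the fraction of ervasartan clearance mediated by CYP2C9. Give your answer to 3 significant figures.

0.759

Let fm be the CYP2C9 fraction. New clearance relative to baseline = fm × 3.5 + (1 − fm).
AUC ratio = 1 / (new CL fraction), so new CL fraction = 1 / 0.345 = 2.899.
fm × 3.5 + 1 − fm = 2.899  ⇒  fm × (3.5 − 1) = 1.899  ⇒  fm = 0.759.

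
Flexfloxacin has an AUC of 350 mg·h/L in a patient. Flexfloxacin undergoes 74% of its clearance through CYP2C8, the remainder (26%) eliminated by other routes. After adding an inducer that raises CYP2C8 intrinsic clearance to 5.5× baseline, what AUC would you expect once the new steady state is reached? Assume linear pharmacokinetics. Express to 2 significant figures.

The CYP2C8 pathway (74% of clearance) increases to 5.5× activity: 0.74 × 5.5 = 4.07.
Non-CYP routes (26%) are unchanged.
New clearance relative to baseline: 4.07 + 0.26 = 4.33.
AUC ∝ 1/CL, so new value = 350 / 4.33 = 81 mg·h/L.

81 mg·h/L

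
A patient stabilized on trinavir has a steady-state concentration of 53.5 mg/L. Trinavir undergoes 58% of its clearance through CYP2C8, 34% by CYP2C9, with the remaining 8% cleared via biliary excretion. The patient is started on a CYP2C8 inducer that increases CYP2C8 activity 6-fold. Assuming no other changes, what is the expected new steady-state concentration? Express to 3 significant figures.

The CYP2C8 pathway (58% of clearance) is boosted to 6× activity: 0.58 × 6 = 3.48.
CYP2C9 (34%) and the residual 8% are unaffected.
Relative clearance = 3.48 + 0.34 + 0.08 = 3.9.
With dosing unchanged, steady-state concentration scales as 1/CL: 53.5 / 3.9 = 13.7 mg/L.

13.7 mg/L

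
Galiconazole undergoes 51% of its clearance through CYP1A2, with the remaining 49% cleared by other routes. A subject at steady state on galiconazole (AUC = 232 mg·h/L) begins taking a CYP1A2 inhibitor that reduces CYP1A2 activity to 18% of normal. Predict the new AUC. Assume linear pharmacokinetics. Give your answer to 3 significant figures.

399 mg·h/L

The CYP1A2 pathway (51% of clearance) falls to 0.18× activity: 0.51 × 0.18 = 0.0918.
Non-CYP routes (49%) are unchanged.
New clearance relative to baseline: 0.0918 + 0.49 = 0.5818.
New AUC = baseline ÷ relative clearance = 232 / 0.5818 = 399 mg·h/L.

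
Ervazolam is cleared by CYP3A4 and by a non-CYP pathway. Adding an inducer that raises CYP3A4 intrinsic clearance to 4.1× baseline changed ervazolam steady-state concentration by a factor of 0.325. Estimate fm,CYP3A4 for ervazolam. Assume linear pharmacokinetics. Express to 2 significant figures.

0.67

Let x = fm,CYP3A4. Because steady-state concentration ∝ 1/CL, relative clearance rose to 1/0.325 = 3.077.
Setting x·4.1 + (1 − x) = 3.077 and solving: x = (3.077 − 1)/(4.1 − 1) = 0.67.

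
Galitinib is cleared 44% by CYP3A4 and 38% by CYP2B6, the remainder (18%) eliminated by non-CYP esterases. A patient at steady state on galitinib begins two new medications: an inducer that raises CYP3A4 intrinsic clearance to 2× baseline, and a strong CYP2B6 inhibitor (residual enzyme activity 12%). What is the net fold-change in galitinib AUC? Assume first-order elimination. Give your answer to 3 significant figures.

0.904

CYP3A4: 0.44 × 2 = 0.88
CYP2B6: 0.38 × 0.12 = 0.0456
Other: 0.18 (unchanged)
CL_new/CL_old = 0.88 + 0.0456 + 0.18 = 1.1056.
Because AUC varies inversely with clearance, the combined effect is 1 / 1.1056 = 0.904.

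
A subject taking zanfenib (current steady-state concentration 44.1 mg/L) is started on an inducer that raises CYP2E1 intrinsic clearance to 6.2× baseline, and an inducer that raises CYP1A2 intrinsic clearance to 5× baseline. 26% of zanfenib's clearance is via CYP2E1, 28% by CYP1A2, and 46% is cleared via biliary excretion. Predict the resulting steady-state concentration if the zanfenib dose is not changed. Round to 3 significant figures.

12.7 mg/L

The CYP2E1 pathway (26% of clearance) increases to 6.2× activity: 0.26 × 6.2 = 1.612.
The CYP1A2 pathway (28% of clearance) is boosted to 5× activity: 0.28 × 5 = 1.4.
The remaining 46% of clearance is unaffected.
New clearance relative to baseline: 1.612 + 1.4 + 0.46 = 3.472.
Steady-state concentration ∝ 1/CL: new value = 44.1 / 3.472 = 12.7 mg/L.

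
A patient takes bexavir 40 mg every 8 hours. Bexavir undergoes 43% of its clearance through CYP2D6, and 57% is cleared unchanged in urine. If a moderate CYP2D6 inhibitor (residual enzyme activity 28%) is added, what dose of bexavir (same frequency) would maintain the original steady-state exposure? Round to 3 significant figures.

The CYP2D6 pathway (43% of clearance) drops to 0.28× activity: 0.43 × 0.28 = 0.1204.
Non-CYP routes (57%) are unchanged.
New clearance relative to baseline: 0.1204 + 0.57 = 0.6904.
To maintain the same steady-state level, dose must scale with clearance: new dose = 40 × 0.6904 = 27.6 mg.

27.6 mg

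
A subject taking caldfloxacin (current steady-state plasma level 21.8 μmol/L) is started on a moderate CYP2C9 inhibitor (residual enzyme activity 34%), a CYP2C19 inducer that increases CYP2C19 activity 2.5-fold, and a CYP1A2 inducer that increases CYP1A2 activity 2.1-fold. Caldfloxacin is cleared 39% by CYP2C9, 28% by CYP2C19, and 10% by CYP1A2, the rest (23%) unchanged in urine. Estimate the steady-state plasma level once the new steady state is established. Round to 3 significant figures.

17.1 μmol/L

The CYP2C9 pathway (39% of clearance) falls to 0.34× activity: 0.39 × 0.34 = 0.1326.
The CYP2C19 pathway (28% of clearance) is boosted to 2.5× activity: 0.28 × 2.5 = 0.7.
The CYP1A2 pathway (10% of clearance) increases to 2.1× activity: 0.1 × 2.1 = 0.21.
Non-CYP routes (23%) are unchanged.
New clearance relative to baseline: 0.1326 + 0.7 + 0.21 + 0.23 = 1.2726.
New steady-state plasma level = 21.8 / 1.2726 = 17.1 μmol/L (concentration scales inversely with clearance).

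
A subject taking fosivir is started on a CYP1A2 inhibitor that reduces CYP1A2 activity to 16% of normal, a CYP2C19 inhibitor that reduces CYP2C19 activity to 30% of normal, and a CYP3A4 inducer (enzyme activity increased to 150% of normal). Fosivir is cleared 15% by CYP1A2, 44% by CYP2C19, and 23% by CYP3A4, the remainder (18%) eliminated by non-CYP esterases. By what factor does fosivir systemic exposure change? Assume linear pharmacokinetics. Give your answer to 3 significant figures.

1.47

The CYP1A2 pathway (15% of clearance) drops to 0.16× activity: 0.15 × 0.16 = 0.024.
The CYP2C19 pathway (44% of clearance) is reduced to 0.3× activity: 0.44 × 0.3 = 0.132.
The CYP3A4 pathway (23% of clearance) increases to 1.5× activity: 0.23 × 1.5 = 0.345.
The remaining 18% of clearance is unaffected.
Relative clearance = 0.024 + 0.132 + 0.345 + 0.18 = 0.681.
Systemic exposure ∝ 1/CL: fold-change = 1 / 0.681 = 1.47.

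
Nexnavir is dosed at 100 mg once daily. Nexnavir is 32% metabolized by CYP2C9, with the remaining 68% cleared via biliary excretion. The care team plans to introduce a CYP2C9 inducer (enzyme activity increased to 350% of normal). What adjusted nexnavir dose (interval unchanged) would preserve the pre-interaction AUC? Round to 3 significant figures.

180 mg

The CYP2C9 pathway (32% of clearance) is boosted to 3.5× activity: 0.32 × 3.5 = 1.12.
The remaining 68% of clearance is unaffected.
CL_new/CL_old = 1.12 + 0.68 = 1.8.
To maintain the same steady-state level, dose must scale with clearance: new dose = 100 × 1.8 = 180 mg.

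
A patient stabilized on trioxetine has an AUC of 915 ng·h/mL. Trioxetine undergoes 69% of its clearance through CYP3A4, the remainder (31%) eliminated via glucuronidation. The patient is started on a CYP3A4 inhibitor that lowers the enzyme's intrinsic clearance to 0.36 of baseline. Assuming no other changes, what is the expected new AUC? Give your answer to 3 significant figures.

1.64 × 10³ ng·h/mL

The CYP3A4 pathway (69% of clearance) drops to 0.36× activity: 0.69 × 0.36 = 0.2484.
The remaining 31% of clearance is unaffected.
New clearance relative to baseline: 0.2484 + 0.31 = 0.5584.
With dosing unchanged, AUC scales as 1/CL: 915 / 0.5584 = 1.64 × 10³ ng·h/mL.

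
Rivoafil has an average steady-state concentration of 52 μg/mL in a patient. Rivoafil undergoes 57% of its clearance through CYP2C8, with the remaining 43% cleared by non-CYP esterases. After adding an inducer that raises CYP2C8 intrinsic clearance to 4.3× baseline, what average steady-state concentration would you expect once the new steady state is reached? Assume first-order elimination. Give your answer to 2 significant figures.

The CYP2C8 pathway (57% of clearance) increases to 4.3× activity: 0.57 × 4.3 = 2.451.
The remaining 43% of clearance is unaffected.
New clearance relative to baseline: 2.451 + 0.43 = 2.881.
New average steady-state concentration = baseline ÷ relative clearance = 52 / 2.881 = 18 μg/mL.

18 μg/mL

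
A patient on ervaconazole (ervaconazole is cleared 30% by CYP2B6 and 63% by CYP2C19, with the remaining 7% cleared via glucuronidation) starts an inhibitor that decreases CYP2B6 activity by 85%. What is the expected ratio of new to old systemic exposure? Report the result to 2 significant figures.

The CYP2B6 pathway (30% of clearance) is reduced to 0.15× activity: 0.3 × 0.15 = 0.045.
CYP2C19 (63%) and the residual 7% are unaffected.
Relative clearance = 0.045 + 0.63 + 0.07 = 0.745.
Systemic exposure is inversely proportional to clearance, so the fold-change is 1 / 0.745 = 1.3.

1.3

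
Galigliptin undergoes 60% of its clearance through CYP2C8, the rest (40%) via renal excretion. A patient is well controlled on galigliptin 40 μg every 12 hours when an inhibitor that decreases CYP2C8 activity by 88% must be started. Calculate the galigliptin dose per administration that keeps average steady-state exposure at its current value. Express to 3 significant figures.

18.9 μg

The CYP2C8 pathway (60% of clearance) drops to 0.12× activity: 0.6 × 0.12 = 0.072.
Non-CYP routes (40%) are unchanged.
Relative clearance = 0.072 + 0.4 = 0.472.
Exposure is unchanged when dose changes in proportion to clearance. New dose = 40 μg × 0.472 = 18.9 μg.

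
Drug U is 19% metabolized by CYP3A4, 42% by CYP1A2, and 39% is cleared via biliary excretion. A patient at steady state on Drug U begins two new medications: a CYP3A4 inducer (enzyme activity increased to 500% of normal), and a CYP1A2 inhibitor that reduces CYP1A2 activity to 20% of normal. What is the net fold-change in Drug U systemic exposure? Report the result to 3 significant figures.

0.702

The CYP3A4 pathway (19% of clearance) rises to 5× activity: 0.19 × 5 = 0.95.
The CYP1A2 pathway (42% of clearance) is reduced to 0.2× activity: 0.42 × 0.2 = 0.084.
The remaining 39% of clearance is unaffected.
CL_new/CL_old = 0.95 + 0.084 + 0.39 = 1.424.
Net systemic exposure ratio = 1 / 1.424 = 0.702.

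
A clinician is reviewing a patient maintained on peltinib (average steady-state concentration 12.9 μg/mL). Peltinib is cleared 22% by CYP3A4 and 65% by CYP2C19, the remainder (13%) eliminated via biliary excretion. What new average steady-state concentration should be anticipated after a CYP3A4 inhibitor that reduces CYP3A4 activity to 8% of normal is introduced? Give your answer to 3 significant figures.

16.2 μg/mL

The CYP3A4 pathway (22% of clearance) drops to 0.08× activity: 0.22 × 0.08 = 0.0176.
CYP2C19 (65%) and the residual 13% are unaffected.
CL_new/CL_old = 0.0176 + 0.65 + 0.13 = 0.7976.
New average steady-state concentration = baseline ÷ relative clearance = 12.9 / 0.7976 = 16.2 μg/mL.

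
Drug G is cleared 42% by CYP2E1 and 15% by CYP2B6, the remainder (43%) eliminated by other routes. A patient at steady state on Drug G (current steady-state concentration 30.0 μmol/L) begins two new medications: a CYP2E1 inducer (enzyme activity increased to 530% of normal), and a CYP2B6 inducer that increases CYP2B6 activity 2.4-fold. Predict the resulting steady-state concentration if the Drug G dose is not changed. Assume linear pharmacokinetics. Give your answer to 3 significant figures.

The CYP2E1 pathway (42% of clearance) rises to 5.3× activity: 0.42 × 5.3 = 2.226.
The CYP2B6 pathway (15% of clearance) rises to 2.4× activity: 0.15 × 2.4 = 0.36.
Non-CYP routes (43%) are unchanged.
Relative clearance = 2.226 + 0.36 + 0.43 = 3.016.
Dividing the baseline by the relative clearance: 30.0 / 3.016 = 9.95 μmol/L.

9.95 μmol/L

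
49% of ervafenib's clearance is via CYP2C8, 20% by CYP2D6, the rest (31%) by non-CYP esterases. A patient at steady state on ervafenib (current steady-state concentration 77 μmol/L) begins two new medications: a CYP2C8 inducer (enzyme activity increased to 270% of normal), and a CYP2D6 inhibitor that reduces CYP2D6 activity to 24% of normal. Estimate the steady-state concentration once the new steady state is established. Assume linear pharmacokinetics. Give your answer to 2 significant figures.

46 μmol/L

The CYP2C8 pathway (49% of clearance) rises to 2.7× activity: 0.49 × 2.7 = 1.323.
The CYP2D6 pathway (20% of clearance) is reduced to 0.24× activity: 0.2 × 0.24 = 0.048.
The remaining 31% of clearance is unaffected.
CL_new/CL_old = 1.323 + 0.048 + 0.31 = 1.681.
Dividing the baseline by the relative clearance: 77 / 1.681 = 46 μmol/L.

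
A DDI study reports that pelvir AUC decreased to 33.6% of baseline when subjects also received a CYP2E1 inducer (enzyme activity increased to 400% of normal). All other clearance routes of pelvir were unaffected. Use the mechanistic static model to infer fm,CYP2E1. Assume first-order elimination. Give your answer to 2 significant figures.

0.66

CL'/CL = 1 / 0.336 = 2.976
4·fm + (1 − fm) = 2.976
fm = (2.976 − 1) / (4 − 1) = 0.66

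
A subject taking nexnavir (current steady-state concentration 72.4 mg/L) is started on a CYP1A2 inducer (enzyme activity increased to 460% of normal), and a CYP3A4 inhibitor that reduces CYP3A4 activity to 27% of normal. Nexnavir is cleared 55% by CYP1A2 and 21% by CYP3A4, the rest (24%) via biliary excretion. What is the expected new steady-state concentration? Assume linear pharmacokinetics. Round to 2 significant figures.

26 mg/L

The CYP1A2 pathway (55% of clearance) is boosted to 4.6× activity: 0.55 × 4.6 = 2.53.
The CYP3A4 pathway (21% of clearance) falls to 0.27× activity: 0.21 × 0.27 = 0.0567.
Non-CYP routes (24%) are unchanged.
Relative clearance = 2.53 + 0.0567 + 0.24 = 2.8267.
Dividing the baseline by the relative clearance: 72.4 / 2.8267 = 26 mg/L.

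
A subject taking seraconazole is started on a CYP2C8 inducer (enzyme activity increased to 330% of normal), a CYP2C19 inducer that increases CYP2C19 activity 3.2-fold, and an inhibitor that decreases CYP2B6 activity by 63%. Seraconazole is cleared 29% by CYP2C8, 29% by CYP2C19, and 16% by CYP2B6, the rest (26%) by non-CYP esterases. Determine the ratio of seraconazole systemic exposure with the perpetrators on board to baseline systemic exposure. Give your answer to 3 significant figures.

0.454

The CYP2C8 pathway (29% of clearance) rises to 3.3× activity: 0.29 × 3.3 = 0.957.
The CYP2C19 pathway (29% of clearance) increases to 3.2× activity: 0.29 × 3.2 = 0.928.
The CYP2B6 pathway (16% of clearance) is reduced to 0.37× activity: 0.16 × 0.37 = 0.0592.
Non-CYP routes (26%) are unchanged.
Relative clearance = 0.957 + 0.928 + 0.0592 + 0.26 = 2.2042.
Net systemic exposure ratio = 1 / 2.2042 = 0.454.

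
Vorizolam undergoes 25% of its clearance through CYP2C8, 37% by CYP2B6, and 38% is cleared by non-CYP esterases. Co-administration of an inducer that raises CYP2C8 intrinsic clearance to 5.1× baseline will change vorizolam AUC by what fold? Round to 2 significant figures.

0.49

The CYP2C8 pathway (25% of clearance) rises to 5.1× activity: 0.25 × 5.1 = 1.275.
CYP2B6 (37%) and the residual 38% are unaffected.
New clearance relative to baseline: 1.275 + 0.37 + 0.38 = 2.025.
AUC ratio = CL_old/CL_new = 1 / 2.025 = 0.49.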